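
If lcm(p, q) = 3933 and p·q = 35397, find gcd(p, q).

From gcd × lcm = pq: gcd = 35397 / 3933 = 9.

9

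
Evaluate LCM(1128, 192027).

72202152

1128 = 2³ · 3 · 47; 192027 = 3 · 11² · 23²
max exponents: 2³ · 3 · 11² · 23² · 47 = 72202152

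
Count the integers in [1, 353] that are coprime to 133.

133 = 7·19. Inclusion–exclusion on these primes:
353 − ⌊353/7⌋ − ⌊353/19⌋ + ⌊353/133⌋ = 287

287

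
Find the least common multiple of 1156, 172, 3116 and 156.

lcm(1156, 172) = 1156·172/gcd = 198832/4 = 49708
lcm(49708, 3116) = 49708·3116/gcd = 154890128/4 = 38722532
lcm(38722532, 156) = 38722532·156/gcd = 6040714992/4 = 1510178748

1510178748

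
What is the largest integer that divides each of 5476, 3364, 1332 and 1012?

4

gcd(5476, 3364): 5476 = 1·3364 + 2112; 3364 = 1·2112 + 1252; 2112 = 1·1252 + 860; 1252 = 1·860 + 392; 860 = 2·392 + 76; 392 = 5·76 + 12; 76 = 6·12 + 4; 12 = 3·4 + 0 → 4
gcd(4, 1332): 1332 = 333·4 + 0 → 4
gcd(4, 1012): 1012 = 253·4 + 0 → 4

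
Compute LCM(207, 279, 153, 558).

218178

lcm(207, 279) = 207·279/gcd = 57753/9 = 6417
lcm(6417, 153) = 6417·153/gcd = 981801/9 = 109089
lcm(109089, 558) = 109089·558/gcd = 60871662/279 = 218178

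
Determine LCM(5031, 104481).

gcd first: 104481 = 20·5031 + 3861; 5031 = 1·3861 + 1170; 3861 = 3·1170 + 351; 1170 = 3·351 + 117; 351 = 3·117 + 0 → gcd = 117
lcm = 5031·104481/gcd = 525643911/117 = 4492683

4492683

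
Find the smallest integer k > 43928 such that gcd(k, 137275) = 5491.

49419

137275 = 5491·25. Any k with gcd(k, 137275) = 5491 is a multiple of 5491, say 5491s, with s coprime to 25.
Need s > 43928/5491, so s ≥ 9. First s ≥ 9 with gcd(s, 25) = 1 is s = 9. Thus k = 5491·9 = 49419.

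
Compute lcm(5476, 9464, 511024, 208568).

21576807125609008

5476 = 2² · 37²; 9464 = 2³ · 7 · 13²; 511024 = 2⁴ · 19 · 41²; 208568 = 2³ · 29² · 31
lcm takes max exponent of each prime: 2⁴ · 7 · 13² · 19 · 29² · 31 · 37² · 41² = 21576807125609008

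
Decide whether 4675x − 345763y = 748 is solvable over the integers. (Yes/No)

Yes

gcd(4675, 345763): 345763 = 73·4675 + 4488; 4675 = 1·4488 + 187; 4488 = 24·187 + 0 → 187
187 divides 748, so a solution exists.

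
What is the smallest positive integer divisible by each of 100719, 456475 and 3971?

100719 = 3² · 19² · 31; 456475 = 5² · 19 · 31²; 3971 = 11 · 19²
lcm takes max exponent of each prime: 3² · 5² · 11 · 19² · 31² = 858629475

858629475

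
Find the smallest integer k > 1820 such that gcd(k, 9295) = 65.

1885

9295 = 65·143. Any k with gcd(k, 9295) = 65 is a multiple of 65, say 65s, with s coprime to 143.
Need s > 1820/65, so s ≥ 29. First s ≥ 29 with gcd(s, 143) = 1 is s = 29. Thus k = 65·29 = 1885.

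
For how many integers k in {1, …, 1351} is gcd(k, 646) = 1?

602

646 = 2·17·19. Inclusion–exclusion on these primes:
1351 − ⌊1351/2⌋ − ⌊1351/17⌋ − ⌊1351/19⌋ + ⌊1351/34⌋ + ⌊1351/38⌋ + ⌊1351/323⌋ − ⌊1351/646⌋ = 602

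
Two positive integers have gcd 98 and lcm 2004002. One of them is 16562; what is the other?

11858

a·b = gcd·lcm = 98·2004002 = 196392196, so b = 196392196/16562 = 11858.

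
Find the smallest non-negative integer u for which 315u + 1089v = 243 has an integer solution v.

Euclid: 1089 = 3·315 + 144; 315 = 2·144 + 27; 144 = 5·27 + 9; 27 = 3·9 + 0 → gcd = 9; 243 = 9·27.
Back-substitution yields 315·(-38) + 1089·(11) = 9, so one solution is u = -38·27 = -1026, v = 11·27 = 297.
Solutions in u differ by 1089/9 = 121; the one in [0, 121) is -1026 mod 121 = 63.

63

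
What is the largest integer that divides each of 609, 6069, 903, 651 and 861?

21

gcd(609, 6069): 6069 = 9·609 + 588; 609 = 1·588 + 21; 588 = 28·21 + 0 → 21
gcd(21, 903): 903 = 43·21 + 0 → 21
gcd(21, 651): 651 = 31·21 + 0 → 21
gcd(21, 861): 861 = 41·21 + 0 → 21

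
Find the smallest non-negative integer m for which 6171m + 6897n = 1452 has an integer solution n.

17

Reduce mod 6897: 6171m ≡ 1452 (mod 6897). With g = gcd(6171, 6897) = 363 dividing 1452, divide through: 17m ≡ 4 (mod 19).
Since gcd(17, 19) = 1, m ≡ 4·(17)⁻¹ ≡ 17 (mod 19). Smallest non-negative: 17.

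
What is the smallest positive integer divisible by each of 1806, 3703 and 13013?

1776040266

lcm(1806, 3703) = 1806·3703/gcd = 6687618/7 = 955374
lcm(955374, 13013) = 955374·13013/gcd = 12432281862/7 = 1776040266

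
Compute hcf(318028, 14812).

318028 = 2² · 43³
14812 = 2² · 7 · 23²
Common: 2² = 4

4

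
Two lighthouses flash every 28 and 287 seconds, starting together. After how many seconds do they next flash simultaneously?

28 = 2² · 7; 287 = 7 · 41
max exponents: 2² · 7 · 41 = 1148

1148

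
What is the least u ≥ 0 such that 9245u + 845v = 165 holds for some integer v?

115

gcd(9245, 845) = 5 (Euclid: 9245 = 10·845 + 795; 845 = 1·795 + 50; 795 = 15·50 + 45; 50 = 1·45 + 5; 45 = 9·5 + 0), and 5 | 165.
Extended Euclid: 9245·(-17) + 845·(186) = 5. Scale by 33: u₀ = -561.
General solution u = u₀ + 169t; reducing mod 169 gives u = 115 (and v = -1258).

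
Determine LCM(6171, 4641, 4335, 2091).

6171 = 3 · 11² · 17; 4641 = 3 · 7 · 13 · 17; 4335 = 3 · 5 · 17²; 2091 = 3 · 17 · 41
lcm takes max exponent of each prime: 3 · 5 · 7 · 11² · 13 · 17² · 41 = 1957040085

1957040085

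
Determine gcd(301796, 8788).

Euclid: 301796 = 34·8788 + 3004; 8788 = 2·3004 + 2780; 3004 = 1·2780 + 224; 2780 = 12·224 + 92; 224 = 2·92 + 40; 92 = 2·40 + 12; 40 = 3·12 + 4; 12 = 3·4 + 0. Last nonzero remainder: 4.

4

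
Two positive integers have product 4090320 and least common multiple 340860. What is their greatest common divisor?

12

gcd·lcm = product, so gcd = 4090320/340860 = 12.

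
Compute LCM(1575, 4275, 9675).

1286775

1575 = 3² · 5² · 7; 4275 = 3² · 5² · 19; 9675 = 3² · 5² · 43
lcm takes max exponent of each prime: 3² · 5² · 7 · 19 · 43 = 1286775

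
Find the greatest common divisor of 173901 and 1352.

169

173901 = 3 · 7³ · 13²
1352 = 2³ · 13²
Common: 13² = 169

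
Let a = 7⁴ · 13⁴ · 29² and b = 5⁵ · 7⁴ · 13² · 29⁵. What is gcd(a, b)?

min exponent per shared prime: 7⁴ · 13² · 29² = 341251729

341251729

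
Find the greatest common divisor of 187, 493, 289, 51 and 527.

17

187 = 11 · 17; 493 = 17 · 29; 289 = 17²; 51 = 3 · 17; 527 = 17 · 31
gcd takes min exponent of each prime: 17 = 17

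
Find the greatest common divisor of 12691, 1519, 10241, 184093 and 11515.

49

gcd(12691, 1519): 12691 = 8·1519 + 539; 1519 = 2·539 + 441; 539 = 1·441 + 98; 441 = 4·98 + 49; 98 = 2·49 + 0 → 49
gcd(49, 10241): 10241 = 209·49 + 0 → 49
gcd(49, 184093): 184093 = 3757·49 + 0 → 49
gcd(49, 11515): 11515 = 235·49 + 0 → 49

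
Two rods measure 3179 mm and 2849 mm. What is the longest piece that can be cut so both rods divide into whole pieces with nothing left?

Euclid: 3179 = 1·2849 + 330; 2849 = 8·330 + 209; 330 = 1·209 + 121; 209 = 1·121 + 88; 121 = 1·88 + 33; 88 = 2·33 + 22; 33 = 1·22 + 11; 22 = 2·11 + 0. Last nonzero remainder: 11.

11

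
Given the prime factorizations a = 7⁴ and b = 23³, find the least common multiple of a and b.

29212967

max exponent per prime: 7⁴ · 23³ = 29212967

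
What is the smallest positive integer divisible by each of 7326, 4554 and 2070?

842490

7326 = 2 · 3² · 11 · 37; 4554 = 2 · 3² · 11 · 23; 2070 = 2 · 3² · 5 · 23
lcm takes max exponent of each prime: 2 · 3² · 5 · 11 · 23 · 37 = 842490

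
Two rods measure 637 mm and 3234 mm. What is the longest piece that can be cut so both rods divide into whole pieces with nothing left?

49

Euclid: 3234 = 5·637 + 49; 637 = 13·49 + 0. Last nonzero remainder: 49.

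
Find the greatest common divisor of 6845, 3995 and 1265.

5

gcd(6845, 3995): 6845 = 1·3995 + 2850; 3995 = 1·2850 + 1145; 2850 = 2·1145 + 560; 1145 = 2·560 + 25; 560 = 22·25 + 10; 25 = 2·10 + 5; 10 = 2·5 + 0 → 5
gcd(5, 1265): 1265 = 253·5 + 0 → 5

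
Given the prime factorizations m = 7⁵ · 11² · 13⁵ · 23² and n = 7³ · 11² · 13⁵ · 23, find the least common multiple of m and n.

399436735757059

max exponent per prime: 7⁵ · 11² · 13⁵ · 23² = 399436735757059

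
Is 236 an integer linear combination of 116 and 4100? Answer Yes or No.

By Bézout, 116u − 4100v = 236 has integer solutions iff gcd(116, 4100) | 236.
Euclid: 4100 = 35·116 + 40; 116 = 2·40 + 36; 40 = 1·36 + 4; 36 = 9·4 + 0. gcd = 4; 236 mod 4 = 0. Yes.

Yes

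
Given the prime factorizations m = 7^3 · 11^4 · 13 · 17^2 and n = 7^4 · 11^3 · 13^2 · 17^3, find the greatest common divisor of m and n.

min exponent per shared prime: 7^3 · 11^3 · 13 · 17^2 = 1715194481

1715194481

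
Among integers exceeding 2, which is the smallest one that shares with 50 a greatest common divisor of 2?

4

50 = 2·25. Any a with gcd(a, 50) = 2 is a multiple of 2, say 2s, with s coprime to 25.
Need s > 2/2, so s ≥ 2. First s ≥ 2 with gcd(s, 25) = 1 is s = 2. Thus a = 2·2 = 4.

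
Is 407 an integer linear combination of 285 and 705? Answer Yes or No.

No

By Bézout, 285x − 705y = 407 has integer solutions iff gcd(285, 705) | 407.
Euclid: 705 = 2·285 + 135; 285 = 2·135 + 15; 135 = 9·15 + 0. gcd = 15; 407 mod 15 = 2. No.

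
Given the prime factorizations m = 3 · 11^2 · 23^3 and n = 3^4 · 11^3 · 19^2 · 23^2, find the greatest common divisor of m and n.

min exponent per shared prime: 3 · 11^2 · 23^2 = 192027

192027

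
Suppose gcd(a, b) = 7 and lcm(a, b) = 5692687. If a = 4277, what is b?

9317

Using ab = gcd(a,b)·lcm(a,b) = 7·5692687 = 39848809, we get b = 39848809/4277 = 9317.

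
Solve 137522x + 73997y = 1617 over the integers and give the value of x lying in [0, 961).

657

gcd(137522, 73997) = 77 (Euclid: 137522 = 1·73997 + 63525; 73997 = 1·63525 + 10472; 63525 = 6·10472 + 693; 10472 = 15·693 + 77; 693 = 9·77 + 0), and 77 | 1617.
Extended Euclid: 137522·(-106) + 73997·(197) = 77. Scale by 21: x₀ = -2226.
General solution x = x₀ + 961t; reducing mod 961 gives x = 657 (and y = -1221).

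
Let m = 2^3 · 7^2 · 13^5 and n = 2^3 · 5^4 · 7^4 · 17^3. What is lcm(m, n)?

max exponent per prime: 2^3 · 5^4 · 7^4 · 13^5 · 17^3 = 21899070920545000

21899070920545000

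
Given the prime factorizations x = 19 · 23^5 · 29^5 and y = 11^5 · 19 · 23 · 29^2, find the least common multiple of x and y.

max exponent per prime: 11^5 · 19 · 23^5 · 29^5 = 403967285761108488683

403967285761108488683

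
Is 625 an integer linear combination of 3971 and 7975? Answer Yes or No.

By Bézout, 3971p + 7975q = 625 has integer solutions iff gcd(3971, 7975) | 625.
Euclid: 7975 = 2·3971 + 33; 3971 = 120·33 + 11; 33 = 3·11 + 0. gcd = 11; 625 mod 11 = 9. No.

No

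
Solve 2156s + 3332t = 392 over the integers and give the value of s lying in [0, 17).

Euclid: 3332 = 1·2156 + 1176; 2156 = 1·1176 + 980; 1176 = 1·980 + 196; 980 = 5·196 + 0 → gcd = 196; 392 = 196·2.
Back-substitution yields 2156·(-3) + 3332·(2) = 196, so one solution is s = -3·2 = -6, t = 2·2 = 4.
Solutions in s differ by 3332/196 = 17; the one in [0, 17) is -6 mod 17 = 11.

11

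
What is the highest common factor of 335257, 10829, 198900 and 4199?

221

335257 = 13 · 17 · 37 · 41; 10829 = 7² · 13 · 17; 198900 = 2² · 3² · 5² · 13 · 17; 4199 = 13 · 17 · 19
gcd takes min exponent of each prime: 13 · 17 = 221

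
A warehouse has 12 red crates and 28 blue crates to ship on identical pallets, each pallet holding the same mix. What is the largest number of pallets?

12 = 2² · 3
28 = 2² · 7
Common: 2² = 4

4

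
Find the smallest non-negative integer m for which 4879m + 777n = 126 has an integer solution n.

gcd(4879, 777) = 7 (Euclid: 4879 = 6·777 + 217; 777 = 3·217 + 126; 217 = 1·126 + 91; 126 = 1·91 + 35; 91 = 2·35 + 21; 35 = 1·21 + 14; 21 = 1·14 + 7; 14 = 2·7 + 0), and 7 | 126.
Extended Euclid: 4879·(43) + 777·(-270) = 7. Scale by 18: m₀ = 774.
General solution m = m₀ + 111t; reducing mod 111 gives m = 108 (and n = -678).

108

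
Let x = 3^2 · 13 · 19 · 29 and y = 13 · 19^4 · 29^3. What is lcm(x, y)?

max exponent per prime: 3^2 · 13 · 19^4 · 29^3 = 371872667673

371872667673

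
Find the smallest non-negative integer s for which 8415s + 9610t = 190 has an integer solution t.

1568

gcd(8415, 9610) = 5 (Euclid: 9610 = 1·8415 + 1195; 8415 = 7·1195 + 50; 1195 = 23·50 + 45; 50 = 1·45 + 5; 45 = 9·5 + 0), and 5 | 190.
Extended Euclid: 8415·(193) + 9610·(-169) = 5. Scale by 38: s₀ = 7334.
General solution s = s₀ + 1922k; reducing mod 1922 gives s = 1568 (and t = -1373).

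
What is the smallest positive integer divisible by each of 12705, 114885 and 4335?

28121894955

lcm(12705, 114885) = 12705·114885/gcd = 1459613925/15 = 97307595
lcm(97307595, 4335) = 97307595·4335/gcd = 421828424325/15 = 28121894955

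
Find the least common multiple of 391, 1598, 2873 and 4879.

391 = 17 · 23; 1598 = 2 · 17 · 47; 2873 = 13² · 17; 4879 = 7 · 17 · 41
lcm takes max exponent of each prime: 2 · 7 · 13² · 17 · 23 · 41 · 47 = 1782679262

1782679262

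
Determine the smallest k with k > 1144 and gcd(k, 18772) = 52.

gcd(k, 18772) = 52 forces 52 | k; write k = 52s. Then gcd(52s, 52·361) = 52·gcd(s, 361), so need gcd(s, 361) = 1.
52s > 1144 gives s ≥ 23. The least s ≥ 23 coprime to 361 is 23, so k = 52·23 = 1196.

1196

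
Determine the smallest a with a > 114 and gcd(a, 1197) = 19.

Multiples of 19 above 114: 19·7, 19·8, … . Need the cofactor coprime to 1197/19 = 63.
Checking s = 7, 8, … the first with gcd(s, 63) = 1 is s = 8, giving 152.

152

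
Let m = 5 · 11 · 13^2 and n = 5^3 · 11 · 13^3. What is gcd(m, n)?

min exponent per shared prime: 5 · 11 · 13^2 = 9295

9295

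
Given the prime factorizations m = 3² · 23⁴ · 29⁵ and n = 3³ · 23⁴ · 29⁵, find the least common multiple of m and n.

max exponent per prime: 3³ · 23⁴ · 29⁵ = 154976232077343

154976232077343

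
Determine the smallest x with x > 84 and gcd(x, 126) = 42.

168

gcd(x, 126) = 42 forces 42 | x; write x = 42s. Then gcd(42s, 42·3) = 42·gcd(s, 3), so need gcd(s, 3) = 1.
42s > 84 gives s ≥ 3. The least s ≥ 3 coprime to 3 is 4, so x = 42·4 = 168.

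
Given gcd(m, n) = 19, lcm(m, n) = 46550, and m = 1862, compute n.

475

Using mn = gcd(m,n)·lcm(m,n) = 19·46550 = 884450, we get n = 884450/1862 = 475.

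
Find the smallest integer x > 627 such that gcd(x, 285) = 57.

Multiples of 57 above 627: 57·12, 57·13, … . Need the cofactor coprime to 285/57 = 5.
Checking s = 12, 13, … the first with gcd(s, 5) = 1 is s = 12, giving 684.

684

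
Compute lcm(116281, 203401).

195468361

gcd first: 203401 = 1·116281 + 87120; 116281 = 1·87120 + 29161; 87120 = 2·29161 + 28798; 29161 = 1·28798 + 363; 28798 = 79·363 + 121; 363 = 3·121 + 0 → gcd = 121
lcm = 116281·203401/gcd = 23651671681/121 = 195468361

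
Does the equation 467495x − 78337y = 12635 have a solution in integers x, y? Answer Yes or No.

gcd(467495, 78337): 467495 = 5·78337 + 75810; 78337 = 1·75810 + 2527; 75810 = 30·2527 + 0 → 2527
2527 divides 12635, so a solution exists.

Yes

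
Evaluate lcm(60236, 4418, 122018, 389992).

60236 = 2² · 11 · 37²; 4418 = 2 · 47²; 122018 = 2 · 13² · 19²; 389992 = 2³ · 29 · 41²
lcm takes max exponent of each prime: 2³ · 11 · 13² · 19² · 29 · 37² · 41² · 47² = 791482749925178168

791482749925178168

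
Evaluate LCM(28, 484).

28 = 2² · 7; 484 = 2² · 11²
max exponents: 2² · 7 · 11² = 3388

3388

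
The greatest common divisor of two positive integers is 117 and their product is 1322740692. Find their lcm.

11305476

gcd·lcm = product, so lcm = 1322740692/117 = 11305476.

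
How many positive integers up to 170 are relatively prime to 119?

137

119 = 7·17. Inclusion–exclusion on these primes:
170 − ⌊170/7⌋ − ⌊170/17⌋ + ⌊170/119⌋ = 137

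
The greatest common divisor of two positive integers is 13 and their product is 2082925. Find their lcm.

For any two positive integers, gcd × lcm equals their product. Hence lcm = 2082925 / 13 = 160225.

160225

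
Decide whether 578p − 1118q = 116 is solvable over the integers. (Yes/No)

Yes

By Bézout, 578p − 1118q = 116 has integer solutions iff gcd(578, 1118) | 116.
Euclid: 1118 = 1·578 + 540; 578 = 1·540 + 38; 540 = 14·38 + 8; 38 = 4·8 + 6; 8 = 1·6 + 2; 6 = 3·2 + 0. gcd = 2; 116 mod 2 = 0. Yes.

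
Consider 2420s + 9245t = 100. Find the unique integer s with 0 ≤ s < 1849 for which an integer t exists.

gcd(2420, 9245) = 5 (Euclid: 9245 = 3·2420 + 1985; 2420 = 1·1985 + 435; 1985 = 4·435 + 245; 435 = 1·245 + 190; 245 = 1·190 + 55; 190 = 3·55 + 25; 55 = 2·25 + 5; 25 = 5·5 + 0), and 5 | 100.
Extended Euclid: 2420·(-340) + 9245·(89) = 5. Scale by 20: s₀ = -6800.
General solution s = s₀ + 1849k; reducing mod 1849 gives s = 596 (and t = -156).

596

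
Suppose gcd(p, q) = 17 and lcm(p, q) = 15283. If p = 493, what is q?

527

p·q = gcd·lcm = 17·15283 = 259811, so q = 259811/493 = 527.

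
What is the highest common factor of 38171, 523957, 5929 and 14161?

38171 = 7² · 19 · 41; 523957 = 7² · 17² · 37; 5929 = 7² · 11²; 14161 = 7² · 17²
gcd takes min exponent of each prime: 7² = 49

49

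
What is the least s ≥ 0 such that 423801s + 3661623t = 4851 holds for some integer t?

2376

Reduce mod 3661623: 423801s ≡ 4851 (mod 3661623). With g = gcd(423801, 3661623) = 441 dividing 4851, divide through: 961s ≡ 11 (mod 8303).
Since gcd(961, 8303) = 1, s ≡ 11·(961)⁻¹ ≡ 2376 (mod 8303). Smallest non-negative: 2376.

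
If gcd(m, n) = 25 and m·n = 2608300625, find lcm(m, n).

For any two positive integers, gcd × lcm equals their product. Hence lcm = 2608300625 / 25 = 104332025.

104332025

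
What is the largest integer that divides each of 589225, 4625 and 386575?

589225 = 5² · 7² · 13 · 37; 4625 = 5³ · 37; 386575 = 5² · 7 · 47²
gcd takes min exponent of each prime: 5² = 25

25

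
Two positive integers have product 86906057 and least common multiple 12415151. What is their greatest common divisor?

7

gcd·lcm = product, so gcd = 86906057/12415151 = 7.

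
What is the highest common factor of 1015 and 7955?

1015 = 5 · 7 · 29
7955 = 5 · 37 · 43
Common: 5 = 5

5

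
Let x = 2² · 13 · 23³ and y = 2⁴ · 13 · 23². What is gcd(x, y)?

min exponent per shared prime: 2² · 13 · 23² = 27508

27508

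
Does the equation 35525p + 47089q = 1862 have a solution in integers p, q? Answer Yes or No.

Yes

By Bézout, 35525p + 47089q = 1862 has integer solutions iff gcd(35525, 47089) | 1862.
Euclid: 47089 = 1·35525 + 11564; 35525 = 3·11564 + 833; 11564 = 13·833 + 735; 833 = 1·735 + 98; 735 = 7·98 + 49; 98 = 2·49 + 0. gcd = 49; 1862 mod 49 = 0. Yes.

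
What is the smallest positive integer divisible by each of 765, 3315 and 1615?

188955

765 = 3² · 5 · 17; 3315 = 3 · 5 · 13 · 17; 1615 = 5 · 17 · 19
lcm takes max exponent of each prime: 3² · 5 · 13 · 17 · 19 = 188955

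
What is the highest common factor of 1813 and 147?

49

Euclid: 1813 = 12·147 + 49; 147 = 3·49 + 0. Last nonzero remainder: 49.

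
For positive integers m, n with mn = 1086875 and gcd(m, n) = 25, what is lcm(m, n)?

Since gcd(m,n)·lcm(m,n) = mn, lcm = 1086875/25 = 43475.

43475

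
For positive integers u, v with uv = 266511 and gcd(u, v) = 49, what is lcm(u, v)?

For any two positive integers, gcd × lcm equals their product. Hence lcm = 266511 / 49 = 5439.

5439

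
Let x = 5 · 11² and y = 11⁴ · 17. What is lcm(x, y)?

1244485

max exponent per prime: 5 · 11⁴ · 17 = 1244485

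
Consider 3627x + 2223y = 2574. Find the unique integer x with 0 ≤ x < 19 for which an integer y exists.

gcd(3627, 2223) = 117 (Euclid: 3627 = 1·2223 + 1404; 2223 = 1·1404 + 819; 1404 = 1·819 + 585; 819 = 1·585 + 234; 585 = 2·234 + 117; 234 = 2·117 + 0), and 117 | 2574.
Extended Euclid: 3627·(8) + 2223·(-13) = 117. Scale by 22: x₀ = 176.
General solution x = x₀ + 19t; reducing mod 19 gives x = 5 (and y = -7).

5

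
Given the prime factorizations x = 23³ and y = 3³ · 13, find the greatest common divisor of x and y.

min exponent per shared prime: (none) = 1

1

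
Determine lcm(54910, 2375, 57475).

166102750

54910 = 2 · 5 · 17² · 19; 2375 = 5³ · 19; 57475 = 5² · 11² · 19
lcm takes max exponent of each prime: 2 · 5³ · 11² · 17² · 19 = 166102750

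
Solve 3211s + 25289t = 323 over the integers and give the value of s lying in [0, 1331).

Reduce mod 25289: 3211s ≡ 323 (mod 25289). With g = gcd(3211, 25289) = 19 dividing 323, divide through: 169s ≡ 17 (mod 1331).
Since gcd(169, 1331) = 1, s ≡ 17·(169)⁻¹ ≡ 260 (mod 1331). Smallest non-negative: 260.

260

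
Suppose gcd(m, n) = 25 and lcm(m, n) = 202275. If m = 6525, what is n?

m·n = gcd·lcm = 25·202275 = 5056875, so n = 5056875/6525 = 775.

775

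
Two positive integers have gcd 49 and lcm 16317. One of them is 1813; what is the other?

441

Using mn = gcd(m,n)·lcm(m,n) = 49·16317 = 799533, we get n = 799533/1813 = 441.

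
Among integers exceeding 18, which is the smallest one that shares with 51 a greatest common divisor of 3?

gcd(k, 51) = 3 forces 3 | k; write k = 3s. Then gcd(3s, 3·17) = 3·gcd(s, 17), so need gcd(s, 17) = 1.
3s > 18 gives s ≥ 7. The least s ≥ 7 coprime to 17 is 7, so k = 3·7 = 21.

21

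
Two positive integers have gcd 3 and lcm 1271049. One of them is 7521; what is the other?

u·v = gcd·lcm = 3·1271049 = 3813147, so v = 3813147/7521 = 507.

507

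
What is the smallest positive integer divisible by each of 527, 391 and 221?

157573

lcm(527, 391) = 527·391/gcd = 206057/17 = 12121
lcm(12121, 221) = 12121·221/gcd = 2678741/17 = 157573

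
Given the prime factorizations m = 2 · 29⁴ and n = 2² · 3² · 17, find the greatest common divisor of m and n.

min exponent per shared prime: 2 = 2

2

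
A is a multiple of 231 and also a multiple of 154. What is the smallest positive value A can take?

gcd first: 231 = 1·154 + 77; 154 = 2·77 + 0 → gcd = 77
lcm = 231·154/gcd = 35574/77 = 462

462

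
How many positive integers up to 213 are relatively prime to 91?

169

91 = 7·13. Inclusion–exclusion on these primes:
213 − ⌊213/7⌋ − ⌊213/13⌋ + ⌊213/91⌋ = 169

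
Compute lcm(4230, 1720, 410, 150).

4230 = 2 · 3² · 5 · 47; 1720 = 2³ · 5 · 43; 410 = 2 · 5 · 41; 150 = 2 · 3 · 5²
lcm takes max exponent of each prime: 2³ · 3² · 5² · 41 · 43 · 47 = 149149800

149149800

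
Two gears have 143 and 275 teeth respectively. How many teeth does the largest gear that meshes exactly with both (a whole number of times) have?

11

Euclid: 275 = 1·143 + 132; 143 = 1·132 + 11; 132 = 12·11 + 0. Last nonzero remainder: 11.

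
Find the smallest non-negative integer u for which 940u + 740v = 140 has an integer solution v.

Reduce mod 740: 940u ≡ 140 (mod 740). With g = gcd(940, 740) = 20 dividing 140, divide through: 47u ≡ 7 (mod 37).
Since gcd(47, 37) = 1, u ≡ 7·(47)⁻¹ ≡ 34 (mod 37). Smallest non-negative: 34.

34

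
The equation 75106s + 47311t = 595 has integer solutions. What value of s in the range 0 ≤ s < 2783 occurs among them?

2766

Euclid: 75106 = 1·47311 + 27795; 47311 = 1·27795 + 19516; 27795 = 1·19516 + 8279; 19516 = 2·8279 + 2958; 8279 = 2·2958 + 2363; 2958 = 1·2363 + 595; 2363 = 3·595 + 578; 595 = 1·578 + 17; 578 = 34·17 + 0 → gcd = 17; 595 = 17·35.
Back-substitution yields 75106·(-80) + 47311·(127) = 17, so one solution is s = -80·35 = -2800, t = 127·35 = 4445.
Solutions in s differ by 47311/17 = 2783; the one in [0, 2783) is -2800 mod 2783 = 2766.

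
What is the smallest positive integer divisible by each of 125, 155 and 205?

158875

lcm(125, 155) = 125·155/gcd = 19375/5 = 3875
lcm(3875, 205) = 3875·205/gcd = 794375/5 = 158875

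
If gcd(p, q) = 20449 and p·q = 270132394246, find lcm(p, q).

13210054

For any two positive integers, gcd × lcm equals their product. Hence lcm = 270132394246 / 20449 = 13210054.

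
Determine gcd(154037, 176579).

154037 = 13 · 17² · 41
176579 = 13 · 17² · 47
Common: 13 · 17² = 3757

3757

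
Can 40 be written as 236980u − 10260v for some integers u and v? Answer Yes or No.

gcd(236980, 10260): 236980 = 23·10260 + 1000; 10260 = 10·1000 + 260; 1000 = 3·260 + 220; 260 = 1·220 + 40; 220 = 5·40 + 20; 40 = 2·20 + 0 → 20
20 divides 40, so a solution exists.

Yes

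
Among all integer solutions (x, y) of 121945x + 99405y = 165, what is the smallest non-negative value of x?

Euclid: 121945 = 1·99405 + 22540; 99405 = 4·22540 + 9245; 22540 = 2·9245 + 4050; 9245 = 2·4050 + 1145; 4050 = 3·1145 + 615; 1145 = 1·615 + 530; 615 = 1·530 + 85; 530 = 6·85 + 20; 85 = 4·20 + 5; 20 = 4·5 + 0 → gcd = 5; 165 = 5·33.
Back-substitution yields 121945·(4688) + 99405·(-5751) = 5, so one solution is x = 4688·33 = 154704, y = -5751·33 = -189783.
Solutions in x differ by 99405/5 = 19881; the one in [0, 19881) is 154704 mod 19881 = 15537.

15537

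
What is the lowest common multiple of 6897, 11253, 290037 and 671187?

6897 = 3 · 11² · 19; 11253 = 3 · 11² · 31; 290037 = 3 · 11² · 17 · 47; 671187 = 3 · 11² · 43²
lcm takes max exponent of each prime: 3 · 11² · 17 · 19 · 31 · 43² · 47 = 315867985257

315867985257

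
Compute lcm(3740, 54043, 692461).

lcm(3740, 54043) = 3740·54043/gcd = 202120820/187 = 1080860
lcm(1080860, 692461) = 1080860·692461/gcd = 748453396460/187 = 4002424580

4002424580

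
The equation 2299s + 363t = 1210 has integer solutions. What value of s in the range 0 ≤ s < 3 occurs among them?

Reduce mod 363: 2299s ≡ 1210 (mod 363). With g = gcd(2299, 363) = 121 dividing 1210, divide through: 19s ≡ 10 (mod 3).
Since gcd(19, 3) = 1, s ≡ 10·(19)⁻¹ ≡ 1 (mod 3). Smallest non-negative: 1.

1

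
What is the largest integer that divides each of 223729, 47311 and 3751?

121

gcd(223729, 47311): 223729 = 4·47311 + 34485; 47311 = 1·34485 + 12826; 34485 = 2·12826 + 8833; 12826 = 1·8833 + 3993; 8833 = 2·3993 + 847; 3993 = 4·847 + 605; 847 = 1·605 + 242; 605 = 2·242 + 121; 242 = 2·121 + 0 → 121
gcd(121, 3751): 3751 = 31·121 + 0 → 121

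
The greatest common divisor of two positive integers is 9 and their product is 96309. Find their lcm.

For any two positive integers, gcd × lcm equals their product. Hence lcm = 96309 / 9 = 10701.

10701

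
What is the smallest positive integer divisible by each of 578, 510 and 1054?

268770

lcm(578, 510) = 578·510/gcd = 294780/34 = 8670
lcm(8670, 1054) = 8670·1054/gcd = 9138180/34 = 268770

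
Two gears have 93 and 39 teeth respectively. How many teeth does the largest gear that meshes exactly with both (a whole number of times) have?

3

Euclid: 93 = 2·39 + 15; 39 = 2·15 + 9; 15 = 1·9 + 6; 9 = 1·6 + 3; 6 = 2·3 + 0. Last nonzero remainder: 3.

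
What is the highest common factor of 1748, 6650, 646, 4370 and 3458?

gcd(1748, 6650): 6650 = 3·1748 + 1406; 1748 = 1·1406 + 342; 1406 = 4·342 + 38; 342 = 9·38 + 0 → 38
gcd(38, 646): 646 = 17·38 + 0 → 38
gcd(38, 4370): 4370 = 115·38 + 0 → 38
gcd(38, 3458): 3458 = 91·38 + 0 → 38

38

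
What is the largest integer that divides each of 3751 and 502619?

3751 = 11² · 31
502619 = 13 · 23 · 41²
Common: 1 = 1

1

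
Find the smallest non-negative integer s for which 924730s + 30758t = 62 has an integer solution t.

Reduce mod 30758: 924730s ≡ 62 (mod 30758). With g = gcd(924730, 30758) = 2 dividing 62, divide through: 462365s ≡ 31 (mod 15379).
Since gcd(462365, 15379) = 1, s ≡ 31·(462365)⁻¹ ≡ 6198 (mod 15379). Smallest non-negative: 6198.

6198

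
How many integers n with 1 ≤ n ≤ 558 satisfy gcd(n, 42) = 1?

159

Prime factors of 42: 2, 3, 7. Count integers ≤ 558 divisible by none of them.
By inclusion–exclusion: 558 − ⌊558/2⌋ − ⌊558/3⌋ − ⌊558/7⌋ + ⌊558/6⌋ + ⌊558/14⌋ + ⌊558/21⌋ − ⌊558/42⌋ = 159.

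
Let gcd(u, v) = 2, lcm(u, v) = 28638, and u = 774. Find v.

74

u·v = gcd·lcm = 2·28638 = 57276, so v = 57276/774 = 74.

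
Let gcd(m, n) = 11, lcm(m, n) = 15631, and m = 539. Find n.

319

m·n = gcd·lcm = 11·15631 = 171941, so n = 171941/539 = 319.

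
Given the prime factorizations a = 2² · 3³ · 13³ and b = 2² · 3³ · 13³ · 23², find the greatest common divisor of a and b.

237276

min exponent per shared prime: 2² · 3³ · 13³ = 237276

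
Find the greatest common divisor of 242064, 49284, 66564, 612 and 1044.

gcd(242064, 49284): 242064 = 4·49284 + 44928; 49284 = 1·44928 + 4356; 44928 = 10·4356 + 1368; 4356 = 3·1368 + 252; 1368 = 5·252 + 108; 252 = 2·108 + 36; 108 = 3·36 + 0 → 36
gcd(36, 66564): 66564 = 1849·36 + 0 → 36
gcd(36, 612): 612 = 17·36 + 0 → 36
gcd(36, 1044): 1044 = 29·36 + 0 → 36

36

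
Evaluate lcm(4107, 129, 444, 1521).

358146828

4107 = 3 · 37²; 129 = 3 · 43; 444 = 2² · 3 · 37; 1521 = 3² · 13²
lcm takes max exponent of each prime: 2² · 3² · 13² · 37² · 43 = 358146828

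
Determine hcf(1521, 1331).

1521 = 3² · 13²
1331 = 11³
Common: 1 = 1

1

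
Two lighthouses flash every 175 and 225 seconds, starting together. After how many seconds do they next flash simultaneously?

175 = 5² · 7; 225 = 3² · 5²
max exponents: 3² · 5² · 7 = 1575

1575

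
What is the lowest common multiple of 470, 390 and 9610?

17615130

470 = 2 · 5 · 47; 390 = 2 · 3 · 5 · 13; 9610 = 2 · 5 · 31²
lcm takes max exponent of each prime: 2 · 3 · 5 · 13 · 31² · 47 = 17615130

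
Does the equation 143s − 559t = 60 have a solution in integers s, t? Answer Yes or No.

gcd(143, 559): 559 = 3·143 + 130; 143 = 1·130 + 13; 130 = 10·13 + 0 → 13
13 does not divide 60, so a solution does not exist.

No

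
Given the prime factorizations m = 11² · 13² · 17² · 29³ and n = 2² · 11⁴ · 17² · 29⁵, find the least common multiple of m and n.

max exponent per prime: 2² · 11⁴ · 13² · 17² · 29⁵ = 58668538397888276

58668538397888276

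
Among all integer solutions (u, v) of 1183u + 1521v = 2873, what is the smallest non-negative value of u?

Reduce mod 1521: 1183u ≡ 2873 (mod 1521). With g = gcd(1183, 1521) = 169 dividing 2873, divide through: 7u ≡ 17 (mod 9).
Since gcd(7, 9) = 1, u ≡ 17·(7)⁻¹ ≡ 5 (mod 9). Smallest non-negative: 5.

5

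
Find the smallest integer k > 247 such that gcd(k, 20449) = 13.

20449 = 13·1573. Any k with gcd(k, 20449) = 13 is a multiple of 13, say 13s, with s coprime to 1573.
Need s > 247/13, so s ≥ 20. First s ≥ 20 with gcd(s, 1573) = 1 is s = 20. Thus k = 13·20 = 260.

260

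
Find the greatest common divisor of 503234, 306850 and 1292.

gcd(503234, 306850): 503234 = 1·306850 + 196384; 306850 = 1·196384 + 110466; 196384 = 1·110466 + 85918; 110466 = 1·85918 + 24548; 85918 = 3·24548 + 12274; 24548 = 2·12274 + 0 → 12274
gcd(12274, 1292): 12274 = 9·1292 + 646; 1292 = 2·646 + 0 → 646

646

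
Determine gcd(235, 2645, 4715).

5

gcd(235, 2645): 2645 = 11·235 + 60; 235 = 3·60 + 55; 60 = 1·55 + 5; 55 = 11·5 + 0 → 5
gcd(5, 4715): 4715 = 943·5 + 0 → 5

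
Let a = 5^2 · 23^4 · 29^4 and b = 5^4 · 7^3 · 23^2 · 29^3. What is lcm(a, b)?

42430433910064375

max exponent per prime: 5^4 · 7^3 · 23^4 · 29^4 = 42430433910064375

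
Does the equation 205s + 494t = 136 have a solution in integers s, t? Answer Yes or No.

Yes

gcd(205, 494): 494 = 2·205 + 84; 205 = 2·84 + 37; 84 = 2·37 + 10; 37 = 3·10 + 7; 10 = 1·7 + 3; 7 = 2·3 + 1; 3 = 3·1 + 0 → 1
1 divides 136, so a solution exists.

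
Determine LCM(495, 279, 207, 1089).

495 = 3² · 5 · 11; 279 = 3² · 31; 207 = 3² · 23; 1089 = 3² · 11²
lcm takes max exponent of each prime: 3² · 5 · 11² · 23 · 31 = 3882285

3882285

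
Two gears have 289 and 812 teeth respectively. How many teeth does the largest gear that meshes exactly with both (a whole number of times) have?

289 = 17²
812 = 2² · 7 · 29
Common: 1 = 1

1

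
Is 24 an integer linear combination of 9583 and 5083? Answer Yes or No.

Yes

gcd(9583, 5083): 9583 = 1·5083 + 4500; 5083 = 1·4500 + 583; 4500 = 7·583 + 419; 583 = 1·419 + 164; 419 = 2·164 + 91; 164 = 1·91 + 73; 91 = 1·73 + 18; 73 = 4·18 + 1; 18 = 18·1 + 0 → 1
1 divides 24, so a solution exists.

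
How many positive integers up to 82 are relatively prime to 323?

74

Prime factors of 323: 17, 19. Count integers ≤ 82 divisible by none of them.
By inclusion–exclusion: 82 − ⌊82/17⌋ − ⌊82/19⌋ + ⌊82/323⌋ = 74.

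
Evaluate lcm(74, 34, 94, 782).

74 = 2 · 37; 34 = 2 · 17; 94 = 2 · 47; 782 = 2 · 17 · 23
lcm takes max exponent of each prime: 2 · 17 · 23 · 37 · 47 = 1359898

1359898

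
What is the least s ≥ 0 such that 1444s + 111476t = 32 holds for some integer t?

gcd(1444, 111476) = 4 (Euclid: 111476 = 77·1444 + 288; 1444 = 5·288 + 4; 288 = 72·4 + 0), and 4 | 32.
Extended Euclid: 1444·(386) + 111476·(-5) = 4. Scale by 8: s₀ = 3088.
General solution s = s₀ + 27869k; reducing mod 27869 gives s = 3088 (and t = -40).

3088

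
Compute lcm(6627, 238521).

526892889

6627 = 3 · 47²; 238521 = 3 · 43³
max exponents: 3 · 43³ · 47² = 526892889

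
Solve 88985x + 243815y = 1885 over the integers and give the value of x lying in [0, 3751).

74

Euclid: 243815 = 2·88985 + 65845; 88985 = 1·65845 + 23140; 65845 = 2·23140 + 19565; 23140 = 1·19565 + 3575; 19565 = 5·3575 + 1690; 3575 = 2·1690 + 195; 1690 = 8·195 + 130; 195 = 1·130 + 65; 130 = 2·65 + 0 → gcd = 65; 1885 = 65·29.
Back-substitution yields 88985·(1296) + 243815·(-473) = 65, so one solution is x = 1296·29 = 37584, y = -473·29 = -13717.
Solutions in x differ by 243815/65 = 3751; the one in [0, 3751) is 37584 mod 3751 = 74.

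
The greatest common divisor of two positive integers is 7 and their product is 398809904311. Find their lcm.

Since gcd(m,n)·lcm(m,n) = mn, lcm = 398809904311/7 = 56972843473.

56972843473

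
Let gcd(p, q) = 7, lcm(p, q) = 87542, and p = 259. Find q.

2366

Using pq = gcd(p,q)·lcm(p,q) = 7·87542 = 612794, we get q = 612794/259 = 2366.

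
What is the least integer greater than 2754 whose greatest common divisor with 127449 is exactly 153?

2907

gcd(k, 127449) = 153 forces 153 | k; write k = 153s. Then gcd(153s, 153·833) = 153·gcd(s, 833), so need gcd(s, 833) = 1.
153s > 2754 gives s ≥ 19. The least s ≥ 19 coprime to 833 is 19, so k = 153·19 = 2907.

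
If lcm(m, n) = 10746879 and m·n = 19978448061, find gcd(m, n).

1859

gcd·lcm = product, so gcd = 19978448061/10746879 = 1859.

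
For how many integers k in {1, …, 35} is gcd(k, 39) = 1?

39 = 3·13. Inclusion–exclusion on these primes:
35 − ⌊35/3⌋ − ⌊35/13⌋ + ⌊35/39⌋ = 22

22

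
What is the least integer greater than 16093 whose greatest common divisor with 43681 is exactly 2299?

Multiples of 2299 above 16093: 2299·8, 2299·9, … . Need the cofactor coprime to 43681/2299 = 19.
Checking s = 8, 9, … the first with gcd(s, 19) = 1 is s = 8, giving 18392.

18392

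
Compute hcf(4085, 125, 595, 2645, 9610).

5

gcd(4085, 125): 4085 = 32·125 + 85; 125 = 1·85 + 40; 85 = 2·40 + 5; 40 = 8·5 + 0 → 5
gcd(5, 595): 595 = 119·5 + 0 → 5
gcd(5, 2645): 2645 = 529·5 + 0 → 5
gcd(5, 9610): 9610 = 1922·5 + 0 → 5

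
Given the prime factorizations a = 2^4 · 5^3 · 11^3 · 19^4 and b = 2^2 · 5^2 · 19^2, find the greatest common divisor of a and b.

36100

min exponent per shared prime: 2^2 · 5^2 · 19^2 = 36100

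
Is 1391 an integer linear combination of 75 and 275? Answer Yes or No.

gcd(75, 275): 275 = 3·75 + 50; 75 = 1·50 + 25; 50 = 2·25 + 0 → 25
25 does not divide 1391, so a solution does not exist.

No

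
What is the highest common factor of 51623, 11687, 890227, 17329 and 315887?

13

gcd(51623, 11687): 51623 = 4·11687 + 4875; 11687 = 2·4875 + 1937; 4875 = 2·1937 + 1001; 1937 = 1·1001 + 936; 1001 = 1·936 + 65; 936 = 14·65 + 26; 65 = 2·26 + 13; 26 = 2·13 + 0 → 13
gcd(13, 890227): 890227 = 68479·13 + 0 → 13
gcd(13, 17329): 17329 = 1333·13 + 0 → 13
gcd(13, 315887): 315887 = 24299·13 + 0 → 13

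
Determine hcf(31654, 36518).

Euclid: 36518 = 1·31654 + 4864; 31654 = 6·4864 + 2470; 4864 = 1·2470 + 2394; 2470 = 1·2394 + 76; 2394 = 31·76 + 38; 76 = 2·38 + 0. Last nonzero remainder: 38.

38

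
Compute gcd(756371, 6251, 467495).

gcd(756371, 6251): 756371 = 121·6251 + 0 → 6251
gcd(6251, 467495): 467495 = 74·6251 + 4921; 6251 = 1·4921 + 1330; 4921 = 3·1330 + 931; 1330 = 1·931 + 399; 931 = 2·399 + 133; 399 = 3·133 + 0 → 133

133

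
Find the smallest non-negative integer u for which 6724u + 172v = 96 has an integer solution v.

Euclid: 6724 = 39·172 + 16; 172 = 10·16 + 12; 16 = 1·12 + 4; 12 = 3·4 + 0 → gcd = 4; 96 = 4·24.
Back-substitution yields 6724·(11) + 172·(-430) = 4, so one solution is u = 11·24 = 264, v = -430·24 = -10320.
Solutions in u differ by 172/4 = 43; the one in [0, 43) is 264 mod 43 = 6.

6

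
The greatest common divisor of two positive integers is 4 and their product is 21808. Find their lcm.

gcd·lcm = product, so lcm = 21808/4 = 5452.

5452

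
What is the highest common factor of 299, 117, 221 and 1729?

13

gcd(299, 117): 299 = 2·117 + 65; 117 = 1·65 + 52; 65 = 1·52 + 13; 52 = 4·13 + 0 → 13
gcd(13, 221): 221 = 17·13 + 0 → 13
gcd(13, 1729): 1729 = 133·13 + 0 → 13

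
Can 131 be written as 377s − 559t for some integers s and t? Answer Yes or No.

By Bézout, 377s − 559t = 131 has integer solutions iff gcd(377, 559) | 131.
Euclid: 559 = 1·377 + 182; 377 = 2·182 + 13; 182 = 14·13 + 0. gcd = 13; 131 mod 13 = 1. No.

No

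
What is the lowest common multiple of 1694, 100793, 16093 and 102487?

463446214

lcm(1694, 100793) = 1694·100793/gcd = 170743342/847 = 201586
lcm(201586, 16093) = 201586·16093/gcd = 3244123498/847 = 3830134
lcm(3830134, 102487) = 3830134·102487/gcd = 392538943258/847 = 463446214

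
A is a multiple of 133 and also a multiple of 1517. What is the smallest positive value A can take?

201761

gcd first: 1517 = 11·133 + 54; 133 = 2·54 + 25; 54 = 2·25 + 4; 25 = 6·4 + 1; 4 = 4·1 + 0 → gcd = 1
lcm = 133·1517/gcd = 201761/1 = 201761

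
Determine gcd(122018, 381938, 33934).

722

gcd(122018, 381938): 381938 = 3·122018 + 15884; 122018 = 7·15884 + 10830; 15884 = 1·10830 + 5054; 10830 = 2·5054 + 722; 5054 = 7·722 + 0 → 722
gcd(722, 33934): 33934 = 47·722 + 0 → 722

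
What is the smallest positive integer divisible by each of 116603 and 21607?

116603 = 17 · 19³; 21607 = 17 · 31 · 41
max exponents: 17 · 19³ · 31 · 41 = 148202413

148202413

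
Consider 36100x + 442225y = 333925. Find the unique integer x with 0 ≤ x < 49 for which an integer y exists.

46

Reduce mod 442225: 36100x ≡ 333925 (mod 442225). With g = gcd(36100, 442225) = 9025 dividing 333925, divide through: 4x ≡ 37 (mod 49).
Since gcd(4, 49) = 1, x ≡ 37·(4)⁻¹ ≡ 46 (mod 49). Smallest non-negative: 46.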